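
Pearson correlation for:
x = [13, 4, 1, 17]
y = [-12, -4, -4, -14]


n=4, Σx=35, Σy=-34, Σxy=-414, Σx²=475, Σy²=372
r = (4×(-414) - 35×(-34))/√((4×475 - 35²)(4×372 - (-34)²))
= -466/√(675×332) = -466/√224100 ≈ -466/473.3920 ≈ -0.9844

r ≈ -0.9844


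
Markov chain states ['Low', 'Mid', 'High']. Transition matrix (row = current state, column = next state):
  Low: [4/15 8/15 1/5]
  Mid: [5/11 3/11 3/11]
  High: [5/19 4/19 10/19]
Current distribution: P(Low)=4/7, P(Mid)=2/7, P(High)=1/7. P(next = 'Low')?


P(next=Low) = Σᵢ P(now=i)×P(i→Low)
= 4/7×4/15 + 2/7×5/11 + 1/7×5/19
= 16/105 + 10/77 + 5/133 = 7019/21945

P = 7019/21945 ≈ 0.3198


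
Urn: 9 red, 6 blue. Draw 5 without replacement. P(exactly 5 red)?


Hypergeometric: C(9,5)×C(6,0)/C(15,5)
= 126×1/3003 = 6/143

P(X=5) = 6/143 ≈ 4.20%


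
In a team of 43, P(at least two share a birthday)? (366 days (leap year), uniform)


P(all different) = Π(366-i)/366 for i=0..42
= 0.076637
P(match) = 1 - 0.076637 = 0.923363

P ≈ 0.9234 ≈ 92.34%


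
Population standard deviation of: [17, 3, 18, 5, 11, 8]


Mean = 62/6 = 31/3
  (17-31/3)²=400/9
  (3-31/3)²=484/9
  (18-31/3)²=529/9
  (5-31/3)²=256/9
  (11-31/3)²=4/9
  (8-31/3)²=49/9
Σ(x-μ)² = 574/3
σ² = (574/3)/6 = 287/9

σ = √(287/9) ≈ 5.6470


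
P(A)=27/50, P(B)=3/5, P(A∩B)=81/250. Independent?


P(A)×P(B) = 81/250
P(A∩B) = 81/250
Equal ✓ → Independent

Yes, independent


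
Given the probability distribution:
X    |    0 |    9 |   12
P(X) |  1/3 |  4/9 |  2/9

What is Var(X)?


E[X] = 20/3
E[X²] = 68
Var(X) = E[X²] - (E[X])² = 68 - 400/9 = 212/9

Var(X) = 212/9 ≈ 23.5556


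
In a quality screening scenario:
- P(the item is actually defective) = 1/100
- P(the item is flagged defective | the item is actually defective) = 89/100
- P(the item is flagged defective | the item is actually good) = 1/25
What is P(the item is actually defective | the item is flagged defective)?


Using Bayes' theorem:
P(A|B) = P(B|A)·P(A) / P(B)

P(the item is flagged defective) = 89/100 × 1/100 + 1/25 × 99/100
= 89/10000 + 99/2500 = 97/2000

P(the item is actually defective|the item is flagged defective) = (89/10000) / (97/2000) = 89/485

P(the item is actually defective|the item is flagged defective) = 89/485 ≈ 18.35%


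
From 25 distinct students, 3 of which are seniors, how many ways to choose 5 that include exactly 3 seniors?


Choose 3 of the 3 seniors and 2 of the other 22 students:
C(3,3)×C(22,2) = 1×231 = 231

231


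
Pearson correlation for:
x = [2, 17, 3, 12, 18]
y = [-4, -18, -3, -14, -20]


n=5, Σx=52, Σy=-59, Σxy=-851, Σx²=770, Σy²=945
r = (5×(-851) - 52×(-59))/√((5×770 - 52²)(5×945 - (-59)²))
= -1187/√(1146×1244) = -1187/√1425624 ≈ -1187/1193.9950 ≈ -0.9941

r ≈ -0.9941


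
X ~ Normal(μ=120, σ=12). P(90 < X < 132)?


z₁=(90-120)/12=-2.5, z₂=(132-120)/12=1.0
P = Φ(1.0) - Φ(-2.5) = 0.841345 - 0.006210 = 0.835135 ≈ 0.8351

P(90 < X < 132) ≈ 0.8351


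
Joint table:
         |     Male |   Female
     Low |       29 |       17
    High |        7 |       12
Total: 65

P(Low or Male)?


P(Low∨Male) = P(Low) + P(Male) - P(Low∧Male)
= (46 + 36 - 29)/65 = 53/65

P = 53/65 ≈ 81.54%


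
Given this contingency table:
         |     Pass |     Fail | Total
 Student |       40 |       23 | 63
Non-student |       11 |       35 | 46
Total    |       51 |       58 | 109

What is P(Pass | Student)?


P(Pass | Student) = 40/(40+23) = 40/63

P(Pass|Student) = 40/63 ≈ 63.49%


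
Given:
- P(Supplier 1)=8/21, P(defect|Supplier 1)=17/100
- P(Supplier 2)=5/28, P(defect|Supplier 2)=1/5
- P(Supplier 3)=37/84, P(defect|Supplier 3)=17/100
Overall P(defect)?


P(B) = Σ P(B|Aᵢ)×P(Aᵢ)
  17/100×8/21 = 34/525
  1/5×5/28 = 1/28
  17/100×37/84 = 629/8400
Sum = 491/2800

P(defect) = 491/2800 ≈ 17.54%


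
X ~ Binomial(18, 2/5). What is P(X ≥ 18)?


P(X ≥ 18) = Σ P(X=i) for i=18..18
P(X=18) = 262144/3814697265625
Sum = 262144/3814697265625

P(X ≥ 18) = 262144/3814697265625 ≈ 0.00%


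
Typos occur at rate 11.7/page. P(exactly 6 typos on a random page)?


Poisson(λ=11.7): P(X=6) = e^(-λ)×λ^k/k!
= e^(-11.7) × 11.7^6 / 6!
≈ 8.293819161e-06 × 2565164.20177 / 720 ≈ 0.029549

P(X=6) ≈ 0.029549 ≈ 2.95%


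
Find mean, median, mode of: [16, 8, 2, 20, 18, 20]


Sorted: [2, 8, 16, 18, 20, 20]
Mean = 84/6 = 14
Median = 17
Freq: {16: 1, 8: 1, 2: 1, 20: 2, 18: 1}
Mode: [20]

Mean=14, Median=17, Mode=20


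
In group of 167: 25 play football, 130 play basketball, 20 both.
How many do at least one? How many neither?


|A∪B| = 25+130-20 = 135
Neither = 167-135 = 32

At least one: 135; Neither: 32


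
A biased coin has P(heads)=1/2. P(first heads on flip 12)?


Geometric: P(X=12) = (1-p)^(k-1)×p = (1/2)^11×1/2 = 1/4096

P(X=12) = 1/4096 ≈ 0.02%


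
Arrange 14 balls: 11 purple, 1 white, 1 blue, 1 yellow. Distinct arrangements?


14!/(11!×1!×1!×1!) = 2184

2184


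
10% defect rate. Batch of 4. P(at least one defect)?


P(all good) = (9/10)^4 = 6561/10000
P(≥1 defect) = 3439/10000

P = 3439/10000 ≈ 34.39%


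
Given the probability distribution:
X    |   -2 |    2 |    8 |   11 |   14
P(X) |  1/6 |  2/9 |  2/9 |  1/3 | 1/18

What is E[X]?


E[X] = Σ x·P(X=x)
= (-2)×(1/6) + (2)×(2/9) + (8)×(2/9) + (11)×(1/3) + (14)×(1/18)
= 19/3

E[X] = 19/3


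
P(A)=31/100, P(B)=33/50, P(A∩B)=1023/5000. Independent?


P(A)×P(B) = 1023/5000
P(A∩B) = 1023/5000
Equal ✓ → Independent

Yes, independent


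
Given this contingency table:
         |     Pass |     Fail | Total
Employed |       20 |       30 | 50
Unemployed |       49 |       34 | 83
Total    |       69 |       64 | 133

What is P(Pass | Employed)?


P(Pass | Employed) = 20/(20+30) = 20/50 = 2/5

P(Pass|Employed) = 2/5 ≈ 40.00%


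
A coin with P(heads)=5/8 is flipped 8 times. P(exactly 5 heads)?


Binomial: P(X=5) = C(8,5)×p^5×(1-p)^3
= 56 × 3125/32768 × 27/512 = 590625/2097152

P(X=5) = 590625/2097152 ≈ 28.16%


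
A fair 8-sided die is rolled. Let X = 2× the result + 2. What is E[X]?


E[die] = (1+8)/2 = 9/2
E[X] = 2×9/2 + 2 = 11

E[X] = 11


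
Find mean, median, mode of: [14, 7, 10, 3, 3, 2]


Sorted: [2, 3, 3, 7, 10, 14]
Mean = 39/6 = 13/2
Median = 5
Freq: {14: 1, 7: 1, 10: 1, 3: 2, 2: 1}
Mode: [3]

Mean=13/2, Median=5, Mode=3


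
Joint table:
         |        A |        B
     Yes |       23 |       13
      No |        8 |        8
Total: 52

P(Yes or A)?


P(Yes∨A) = P(Yes) + P(A) - P(Yes∧A)
= (36 + 31 - 23)/52 = 44/52 = 11/13

P = 11/13 ≈ 84.62%


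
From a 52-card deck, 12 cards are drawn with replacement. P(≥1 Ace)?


P(not a Ace) = 48/52 = 12/13
P(none in 12 draws) = (12/13)^12 = 8916100448256/23298085122481
P(≥1 Ace) = 1 - 8916100448256/23298085122481 = 14381984674225/23298085122481

P = 14381984674225/23298085122481 ≈ 61.73%


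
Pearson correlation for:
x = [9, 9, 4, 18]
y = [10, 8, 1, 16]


n=4, Σx=40, Σy=35, Σxy=454, Σx²=502, Σy²=421
r = (4×454 - 40×35)/√((4×502 - 40²)(4×421 - 35²))
= 416/√(408×459) = 416/√187272 ≈ 416/432.7494 ≈ 0.9613

r ≈ 0.9613


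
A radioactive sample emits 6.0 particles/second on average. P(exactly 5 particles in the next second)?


Poisson(λ=6.0): P(X=5) = e^(-λ)×λ^k/k!
= e^(-6.0) × 6.0^5 / 5!
≈ 0.002478752177 × 7776 / 120 ≈ 0.160623

P(X=5) ≈ 0.160623 ≈ 16.06%


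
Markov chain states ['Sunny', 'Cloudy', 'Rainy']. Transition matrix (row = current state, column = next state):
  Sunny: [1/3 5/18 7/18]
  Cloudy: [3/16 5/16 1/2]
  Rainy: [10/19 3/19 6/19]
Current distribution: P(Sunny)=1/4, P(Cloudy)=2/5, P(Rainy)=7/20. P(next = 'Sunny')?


P(next=Sunny) = Σᵢ P(now=i)×P(i→Sunny)
= 1/4×1/3 + 2/5×3/16 + 7/20×10/19
= 1/12 + 3/40 + 7/38 = 781/2280

P = 781/2280 ≈ 0.3425


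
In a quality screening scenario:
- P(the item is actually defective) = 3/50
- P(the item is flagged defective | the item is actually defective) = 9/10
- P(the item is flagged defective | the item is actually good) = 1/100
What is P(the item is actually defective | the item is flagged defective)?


Using Bayes' theorem:
P(A|B) = P(B|A)·P(A) / P(B)

P(the item is flagged defective) = 9/10 × 3/50 + 1/100 × 47/50
= 27/500 + 47/5000 = 317/5000

P(the item is actually defective|the item is flagged defective) = (27/500) / (317/5000) = 270/317

P(the item is actually defective|the item is flagged defective) = 270/317 ≈ 85.17%


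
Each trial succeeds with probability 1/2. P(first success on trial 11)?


Geometric: P(X=11) = (1-p)^(k-1)×p = (1/2)^10×1/2 = 1/2048

P(X=11) = 1/2048 ≈ 0.05%


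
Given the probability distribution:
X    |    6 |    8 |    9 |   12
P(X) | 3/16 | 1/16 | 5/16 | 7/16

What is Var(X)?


E[X] = 155/16
E[X²] = 1585/16
Var(X) = E[X²] - (E[X])² = 1585/16 - 24025/256 = 1335/256

Var(X) = 1335/256 ≈ 5.2148


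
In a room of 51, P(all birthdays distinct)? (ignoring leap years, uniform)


P(all different) = Π(365-i)/365 for i=0..50
= (365/365)×(364/365)×...×(315/365)
= 0.025568

P ≈ 0.0256 ≈ 2.56%


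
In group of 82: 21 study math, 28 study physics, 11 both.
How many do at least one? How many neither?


|A∪B| = 21+28-11 = 38
Neither = 82-38 = 44

At least one: 38; Neither: 44


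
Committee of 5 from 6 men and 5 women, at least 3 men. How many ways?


Count by #men:
  3M,2W: C(6,3)×C(5,2)=200
  4M,1W: C(6,4)×C(5,1)=75
  5M,0W: C(6,5)×C(5,0)=6
Total = 281

281


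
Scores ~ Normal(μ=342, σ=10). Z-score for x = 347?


z = (x - μ)/σ = (347 - 342)/10 = 0.5

z = 0.5


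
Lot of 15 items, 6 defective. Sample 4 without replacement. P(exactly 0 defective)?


Hypergeometric: C(6,0)×C(9,4)/C(15,4)
= 1×126/1365 = 6/65

P(X=0) = 6/65 ≈ 9.23%


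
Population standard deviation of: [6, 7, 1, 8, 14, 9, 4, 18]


Mean = 67/8
  (6-67/8)²=361/64
  (7-67/8)²=121/64
  (1-67/8)²=3481/64
  (8-67/8)²=9/64
  (14-67/8)²=2025/64
  (9-67/8)²=25/64
  (4-67/8)²=1225/64
  (18-67/8)²=5929/64
Σ(x-μ)² = 1647/8
σ² = (1647/8)/8 = 1647/64

σ = √(1647/64) ≈ 5.0729


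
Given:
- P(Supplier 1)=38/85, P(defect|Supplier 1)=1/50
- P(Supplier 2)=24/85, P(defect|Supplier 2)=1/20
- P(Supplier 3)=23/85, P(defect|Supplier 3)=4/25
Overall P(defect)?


P(B) = Σ P(B|Aᵢ)×P(Aᵢ)
  1/50×38/85 = 19/2125
  1/20×24/85 = 6/425
  4/25×23/85 = 92/2125
Sum = 141/2125

P(defect) = 141/2125 ≈ 6.64%


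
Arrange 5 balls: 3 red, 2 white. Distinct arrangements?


5!/(3!×2!) = 10

10


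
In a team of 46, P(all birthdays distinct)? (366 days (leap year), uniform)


P(all different) = Π(366-i)/366 for i=0..45
= (366/366)×(365/366)×...×(321/366)
= 0.052187

P ≈ 0.0522 ≈ 5.22%


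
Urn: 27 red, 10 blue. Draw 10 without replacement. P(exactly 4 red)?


Hypergeometric: C(27,4)×C(10,6)/C(37,10)
= 17550×210/348330136 = 131625/12440362

P(X=4) = 131625/12440362 ≈ 1.06%


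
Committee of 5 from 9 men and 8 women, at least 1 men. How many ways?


Count by #men:
  1M,4W: C(9,1)×C(8,4)=630
  2M,3W: C(9,2)×C(8,3)=2016
  3M,2W: C(9,3)×C(8,2)=2352
  4M,1W: C(9,4)×C(8,1)=1008
  5M,0W: C(9,5)×C(8,0)=126
Total = 6132

6132


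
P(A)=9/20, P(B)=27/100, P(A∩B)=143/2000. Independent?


P(A)×P(B) = 243/2000
P(A∩B) = 143/2000
Not equal → NOT independent

No, not independent


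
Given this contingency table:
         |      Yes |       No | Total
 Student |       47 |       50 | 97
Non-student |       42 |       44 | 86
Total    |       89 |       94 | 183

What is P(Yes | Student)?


P(Yes | Student) = 47/(47+50) = 47/97

P(Yes|Student) = 47/97 ≈ 48.45%


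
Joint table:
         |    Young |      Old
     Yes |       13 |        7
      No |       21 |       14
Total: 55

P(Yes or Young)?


P(Yes∨Young) = P(Yes) + P(Young) - P(Yes∧Young)
= (20 + 34 - 13)/55 = 41/55

P = 41/55 ≈ 74.55%


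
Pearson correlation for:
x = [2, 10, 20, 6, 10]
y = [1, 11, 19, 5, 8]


n=5, Σx=48, Σy=44, Σxy=602, Σx²=640, Σy²=572
r = (5×602 - 48×44)/√((5×640 - 48²)(5×572 - 44²))
= 898/√(896×924) = 898/√827904 ≈ 898/909.8923 ≈ 0.9869

r ≈ 0.9869


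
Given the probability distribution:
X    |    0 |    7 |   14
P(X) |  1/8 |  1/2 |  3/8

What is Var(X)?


E[X] = 35/4
E[X²] = 98
Var(X) = E[X²] - (E[X])² = 98 - 1225/16 = 343/16

Var(X) = 343/16 ≈ 21.4375


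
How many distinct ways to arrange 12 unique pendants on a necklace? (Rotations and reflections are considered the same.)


Free circular arrangements: rotations and reflections both identified.
(n-1)!/2 = 11!/2 = 39916800/2 = 19958400

19958400


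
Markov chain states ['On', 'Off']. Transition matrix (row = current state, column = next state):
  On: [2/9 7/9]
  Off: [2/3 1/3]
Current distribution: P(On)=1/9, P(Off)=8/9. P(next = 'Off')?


P(next=Off) = Σᵢ P(now=i)×P(i→Off)
= 1/9×7/9 + 8/9×1/3
= 7/81 + 8/27 = 31/81

P = 31/81 ≈ 0.3827


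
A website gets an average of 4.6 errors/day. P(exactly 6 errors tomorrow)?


Poisson(λ=4.6): P(X=6) = e^(-λ)×λ^k/k!
= e^(-4.6) × 4.6^6 / 6!
≈ 0.01005183574 × 9474.296896 / 720 ≈ 0.132270

P(X=6) ≈ 0.132270 ≈ 13.23%


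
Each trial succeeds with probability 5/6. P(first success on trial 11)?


Geometric: P(X=11) = (1-p)^(k-1)×p = (1/6)^10×5/6 = 5/362797056

P(X=11) = 5/362797056 ≈ 0.00%


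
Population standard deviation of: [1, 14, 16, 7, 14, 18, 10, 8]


Mean = 88/8 = 11
  (1-11)²=100
  (14-11)²=9
  (16-11)²=25
  (7-11)²=16
  (14-11)²=9
  (18-11)²=49
  (10-11)²=1
  (8-11)²=9
Σ(x-μ)² = 218
σ² = 218/8 = 109/4

σ = √(109/4) ≈ 5.2202


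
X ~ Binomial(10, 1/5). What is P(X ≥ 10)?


P(X ≥ 10) = Σ P(X=i) for i=10..10
P(X=10) = 1/9765625
Sum = 1/9765625

P(X ≥ 10) = 1/9765625 ≈ 0.00%


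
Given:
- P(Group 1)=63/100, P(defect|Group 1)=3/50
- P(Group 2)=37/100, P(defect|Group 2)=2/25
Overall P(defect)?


P(B) = Σ P(B|Aᵢ)×P(Aᵢ)
  3/50×63/100 = 189/5000
  2/25×37/100 = 37/1250
Sum = 337/5000

P(defect) = 337/5000 ≈ 6.74%


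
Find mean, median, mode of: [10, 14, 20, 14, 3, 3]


Sorted: [3, 3, 10, 14, 14, 20]
Mean = 64/6 = 32/3
Median = 12
Freq: {10: 1, 14: 2, 20: 1, 3: 2}
Mode: [3, 14]

Mean=32/3, Median=12, Mode=[3, 14]


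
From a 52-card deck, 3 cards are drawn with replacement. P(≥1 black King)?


P(not a black King) = 50/52 = 25/26
P(none in 3 draws) = (25/26)^3 = 15625/17576
P(≥1 black King) = 1 - 15625/17576 = 1951/17576

P = 1951/17576 ≈ 11.10%


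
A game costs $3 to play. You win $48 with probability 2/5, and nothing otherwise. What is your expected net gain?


E[gain] = (48-3)×2/5 + (-3)×3/5
= 18 - 9/5 = 81/5

Expected net gain = $81/5 ≈ $16.20


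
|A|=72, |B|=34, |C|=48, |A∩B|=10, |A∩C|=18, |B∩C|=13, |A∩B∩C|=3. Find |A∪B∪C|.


|A∪B∪C| = 72+34+48-10-18-13+3 = 116

|A∪B∪C| = 116


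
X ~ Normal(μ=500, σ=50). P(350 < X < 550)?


z₁=(350-500)/50=-3.0, z₂=(550-500)/50=1.0
P = Φ(1.0) - Φ(-3.0) = 0.841345 - 0.001350 = 0.839995 ≈ 0.8400

P(350 < X < 550) ≈ 0.8400


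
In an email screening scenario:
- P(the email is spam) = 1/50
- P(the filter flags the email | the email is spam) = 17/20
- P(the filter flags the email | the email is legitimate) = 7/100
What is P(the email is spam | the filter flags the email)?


Using Bayes' theorem:
P(A|B) = P(B|A)·P(A) / P(B)

P(the filter flags the email) = 17/20 × 1/50 + 7/100 × 49/50
= 17/1000 + 343/5000 = 107/1250

P(the email is spam|the filter flags the email) = (17/1000) / (107/1250) = 85/428

P(the email is spam|the filter flags the email) = 85/428 ≈ 19.86%


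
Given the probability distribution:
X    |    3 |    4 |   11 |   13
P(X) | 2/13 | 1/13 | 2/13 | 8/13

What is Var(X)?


E[X] = 136/13
E[X²] = 1628/13
Var(X) = E[X²] - (E[X])² = 1628/13 - 18496/169 = 2668/169

Var(X) = 2668/169 ≈ 15.7870


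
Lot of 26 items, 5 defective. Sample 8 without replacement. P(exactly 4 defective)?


Hypergeometric: C(5,4)×C(21,4)/C(26,8)
= 5×5985/1562275 = 63/3289

P(X=4) = 63/3289 ≈ 1.92%


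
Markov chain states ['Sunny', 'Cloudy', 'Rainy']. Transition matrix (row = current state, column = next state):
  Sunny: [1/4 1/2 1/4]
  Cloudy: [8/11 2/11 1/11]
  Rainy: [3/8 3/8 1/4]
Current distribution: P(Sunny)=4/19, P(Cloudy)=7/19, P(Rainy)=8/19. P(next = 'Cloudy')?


P(next=Cloudy) = Σᵢ P(now=i)×P(i→Cloudy)
= 4/19×1/2 + 7/19×2/11 + 8/19×3/8
= 2/19 + 14/209 + 3/19 = 69/209

P = 69/209 ≈ 0.3301


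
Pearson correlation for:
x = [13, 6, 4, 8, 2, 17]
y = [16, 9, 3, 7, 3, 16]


n=6, Σx=50, Σy=54, Σxy=608, Σx²=578, Σy²=660
r = (6×608 - 50×54)/√((6×578 - 50²)(6×660 - 54²))
= 948/√(968×1044) = 948/√1010592 ≈ 948/1005.2820 ≈ 0.9430

r ≈ 0.9430


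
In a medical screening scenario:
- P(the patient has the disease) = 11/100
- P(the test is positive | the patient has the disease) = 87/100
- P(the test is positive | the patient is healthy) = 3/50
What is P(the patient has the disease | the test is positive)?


Using Bayes' theorem:
P(A|B) = P(B|A)·P(A) / P(B)

P(the test is positive) = 87/100 × 11/100 + 3/50 × 89/100
= 957/10000 + 267/5000 = 1491/10000

P(the patient has the disease|the test is positive) = (957/10000) / (1491/10000) = 319/497

P(the patient has the disease|the test is positive) = 319/497 ≈ 64.19%


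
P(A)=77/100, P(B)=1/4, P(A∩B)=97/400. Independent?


P(A)×P(B) = 77/400
P(A∩B) = 97/400
Not equal → NOT independent

No, not independent


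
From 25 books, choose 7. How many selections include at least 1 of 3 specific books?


Complement: C(25,7) - C(22,7) = 480700 - 170544 = 310156

310156


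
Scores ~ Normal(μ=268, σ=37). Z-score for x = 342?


z = (x - μ)/σ = (342 - 268)/37 = 2.0

z = 2.0


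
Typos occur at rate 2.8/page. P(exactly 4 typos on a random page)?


Poisson(λ=2.8): P(X=4) = e^(-λ)×λ^k/k!
= e^(-2.8) × 2.8^4 / 4!
≈ 0.06081006263 × 61.4656 / 24 ≈ 0.155739

P(X=4) ≈ 0.155739 ≈ 15.57%


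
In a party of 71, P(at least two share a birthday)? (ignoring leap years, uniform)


P(all different) = Π(365-i)/365 for i=0..70
= 0.000679
P(match) = 1 - 0.000679 = 0.999321

P ≈ 0.9993 ≈ 99.93%


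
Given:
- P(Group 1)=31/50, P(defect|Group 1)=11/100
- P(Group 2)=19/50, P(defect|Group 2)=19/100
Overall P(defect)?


P(B) = Σ P(B|Aᵢ)×P(Aᵢ)
  11/100×31/50 = 341/5000
  19/100×19/50 = 361/5000
Sum = 351/2500

P(defect) = 351/2500 ≈ 14.04%


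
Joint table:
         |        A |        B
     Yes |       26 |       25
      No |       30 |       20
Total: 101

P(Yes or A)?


P(Yes∨A) = P(Yes) + P(A) - P(Yes∧A)
= (51 + 56 - 26)/101 = 81/101

P = 81/101 ≈ 80.20%


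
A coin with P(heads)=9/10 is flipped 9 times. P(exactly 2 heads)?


Binomial: P(X=2) = C(9,2)×p^2×(1-p)^7
= 36 × 81/100 × 1/10000000 = 729/250000000

P(X=2) = 729/250000000 ≈ 0.00%


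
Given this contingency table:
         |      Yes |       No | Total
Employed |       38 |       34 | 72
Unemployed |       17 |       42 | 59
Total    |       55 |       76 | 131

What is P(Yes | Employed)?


P(Yes | Employed) = 38/(38+34) = 38/72 = 19/36

P(Yes|Employed) = 19/36 ≈ 52.78%


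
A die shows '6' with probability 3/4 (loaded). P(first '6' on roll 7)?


Geometric: P(X=7) = (1-p)^(k-1)×p = (1/4)^6×3/4 = 3/16384

P(X=7) = 3/16384 ≈ 0.02%


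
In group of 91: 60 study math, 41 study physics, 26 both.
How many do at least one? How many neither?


|A∪B| = 60+41-26 = 75
Neither = 91-75 = 16

At least one: 75; Neither: 16


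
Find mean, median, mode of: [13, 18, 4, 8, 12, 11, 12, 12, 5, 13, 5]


Sorted: [4, 5, 5, 8, 11, 12, 12, 12, 13, 13, 18]
Mean = 113/11
Median = 12
Freq: {13: 2, 18: 1, 4: 1, 8: 1, 12: 3, 11: 1, 5: 2}
Mode: [12]

Mean=113/11, Median=12, Mode=12


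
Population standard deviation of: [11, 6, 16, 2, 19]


Mean = 54/5
  (11-54/5)²=1/25
  (6-54/5)²=576/25
  (16-54/5)²=676/25
  (2-54/5)²=1936/25
  (19-54/5)²=1681/25
Σ(x-μ)² = 974/5
σ² = (974/5)/5 = 974/25

σ = √(974/25) ≈ 6.2418


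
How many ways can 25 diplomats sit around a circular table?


Circular arrangements of 25 distinct objects: fix one position to break rotational symmetry.
(n-1)! = 24! = 620448401733239439360000

620448401733239439360000


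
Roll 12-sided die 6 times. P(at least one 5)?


P(no 5)^6 = (11/12)^6 = 1771561/2985984
P(≥1) = 1 - 1771561/2985984 = 1214423/2985984

P = 1214423/2985984 ≈ 40.67%


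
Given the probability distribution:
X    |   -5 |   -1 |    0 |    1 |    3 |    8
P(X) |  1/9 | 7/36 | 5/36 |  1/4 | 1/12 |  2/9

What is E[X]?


E[X] = Σ x·P(X=x)
= (-5)×(1/9) + (-1)×(7/36) + (0)×(5/36) + (1)×(1/4) + (3)×(1/12) + (8)×(2/9)
= 55/36

E[X] = 55/36


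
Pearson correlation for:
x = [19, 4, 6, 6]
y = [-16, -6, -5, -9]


n=4, Σx=35, Σy=-36, Σxy=-412, Σx²=449, Σy²=398
r = (4×(-412) - 35×(-36))/√((4×449 - 35²)(4×398 - (-36)²))
= -388/√(571×296) = -388/√169016 ≈ -388/411.1156 ≈ -0.9438

r ≈ -0.9438


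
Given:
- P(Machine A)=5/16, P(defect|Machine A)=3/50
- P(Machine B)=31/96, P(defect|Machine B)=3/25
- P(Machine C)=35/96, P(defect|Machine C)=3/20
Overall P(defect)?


P(B) = Σ P(B|Aᵢ)×P(Aᵢ)
  3/50×5/16 = 3/160
  3/25×31/96 = 31/800
  3/20×35/96 = 7/128
Sum = 359/3200

P(defect) = 359/3200 ≈ 11.22%


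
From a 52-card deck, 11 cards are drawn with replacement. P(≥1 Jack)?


P(not a Jack) = 48/52 = 12/13
P(none in 11 draws) = (12/13)^11 = 743008370688/1792160394037
P(≥1 Jack) = 1 - 743008370688/1792160394037 = 1049152023349/1792160394037

P = 1049152023349/1792160394037 ≈ 58.54%


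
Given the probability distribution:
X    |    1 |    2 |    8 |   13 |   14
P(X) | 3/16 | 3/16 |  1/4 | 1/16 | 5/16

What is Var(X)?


E[X] = 31/4
E[X²] = 355/4
Var(X) = E[X²] - (E[X])² = 355/4 - 961/16 = 459/16

Var(X) = 459/16 ≈ 28.6875


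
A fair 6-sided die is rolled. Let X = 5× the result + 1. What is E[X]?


E[die] = (1+6)/2 = 7/2
E[X] = 5×7/2 + 1 = 37/2

E[X] = 37/2


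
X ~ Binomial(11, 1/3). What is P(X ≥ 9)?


P(X ≥ 9) = Σ P(X=i) for i=9..11
P(X=9) = 220/177147
P(X=10) = 22/177147
P(X=11) = 1/177147
Sum = 1/729

P(X ≥ 9) = 1/729 ≈ 0.14%


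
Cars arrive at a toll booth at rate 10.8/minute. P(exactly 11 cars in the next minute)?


Poisson(λ=10.8): P(X=11) = e^(-λ)×λ^k/k!
= e^(-10.8) × 10.8^11 / 11!
≈ 2.039950341e-05 × 233163899705 / 39916800 ≈ 0.119159

P(X=11) ≈ 0.119159 ≈ 11.92%


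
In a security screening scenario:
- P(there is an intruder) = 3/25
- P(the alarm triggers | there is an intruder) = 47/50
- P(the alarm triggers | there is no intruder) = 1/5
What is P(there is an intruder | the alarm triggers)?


Using Bayes' theorem:
P(A|B) = P(B|A)·P(A) / P(B)

P(the alarm triggers) = 47/50 × 3/25 + 1/5 × 22/25
= 141/1250 + 22/125 = 361/1250

P(there is an intruder|the alarm triggers) = (141/1250) / (361/1250) = 141/361

P(there is an intruder|the alarm triggers) = 141/361 ≈ 39.06%


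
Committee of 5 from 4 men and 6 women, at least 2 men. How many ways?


Count by #men:
  2M,3W: C(4,2)×C(6,3)=120
  3M,2W: C(4,3)×C(6,2)=60
  4M,1W: C(4,4)×C(6,1)=6
Total = 186

186


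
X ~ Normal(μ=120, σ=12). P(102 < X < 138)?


z₁=(102-120)/12=-1.5, z₂=(138-120)/12=1.5
P = Φ(1.5) - Φ(-1.5) = 0.933193 - 0.066807 = 0.866386 ≈ 0.8664

P(102 < X < 138) ≈ 0.8664


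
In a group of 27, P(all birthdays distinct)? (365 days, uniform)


P(all different) = Π(365-i)/365 for i=0..26
= (365/365)×(364/365)×...×(339/365)
= 0.373141

P ≈ 0.3731 ≈ 37.31%


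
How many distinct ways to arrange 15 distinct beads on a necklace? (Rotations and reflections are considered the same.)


Free circular arrangements: rotations and reflections both identified.
(n-1)!/2 = 14!/2 = 87178291200/2 = 43589145600

43589145600


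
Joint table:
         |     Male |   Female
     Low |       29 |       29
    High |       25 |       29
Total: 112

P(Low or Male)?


P(Low∨Male) = P(Low) + P(Male) - P(Low∧Male)
= (58 + 54 - 29)/112 = 83/112

P = 83/112 ≈ 74.11%


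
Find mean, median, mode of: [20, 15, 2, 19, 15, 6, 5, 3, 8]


Sorted: [2, 3, 5, 6, 8, 15, 15, 19, 20]
Mean = 93/9 = 31/3
Median = 8
Freq: {20: 1, 15: 2, 2: 1, 19: 1, 6: 1, 5: 1, 3: 1, 8: 1}
Mode: [15]

Mean=31/3, Median=8, Mode=15


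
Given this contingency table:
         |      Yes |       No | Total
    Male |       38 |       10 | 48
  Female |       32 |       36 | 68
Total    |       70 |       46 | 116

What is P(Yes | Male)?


P(Yes | Male) = 38/(38+10) = 38/48 = 19/24

P(Yes|Male) = 19/24 ≈ 79.17%


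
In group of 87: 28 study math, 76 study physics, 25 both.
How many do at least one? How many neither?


|A∪B| = 28+76-25 = 79
Neither = 87-79 = 8

At least one: 79; Neither: 8


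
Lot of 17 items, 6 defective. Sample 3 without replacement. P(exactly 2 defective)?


Hypergeometric: C(6,2)×C(11,1)/C(17,3)
= 15×11/680 = 33/136

P(X=2) = 33/136 ≈ 24.26%


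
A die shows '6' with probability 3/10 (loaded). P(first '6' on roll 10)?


Geometric: P(X=10) = (1-p)^(k-1)×p = (7/10)^9×3/10 = 121060821/10000000000

P(X=10) = 121060821/10000000000 ≈ 1.21%


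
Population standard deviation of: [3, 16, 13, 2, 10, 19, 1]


Mean = 64/7
  (3-64/7)²=1849/49
  (16-64/7)²=2304/49
  (13-64/7)²=729/49
  (2-64/7)²=2500/49
  (10-64/7)²=36/49
  (19-64/7)²=4761/49
  (1-64/7)²=3249/49
Σ(x-μ)² = 2204/7
σ² = (2204/7)/7 = 2204/49

σ = √(2204/49) ≈ 6.7067


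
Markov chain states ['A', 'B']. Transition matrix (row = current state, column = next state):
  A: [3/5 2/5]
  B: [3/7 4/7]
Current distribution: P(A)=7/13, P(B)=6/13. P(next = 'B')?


P(next=B) = Σᵢ P(now=i)×P(i→B)
= 7/13×2/5 + 6/13×4/7
= 14/65 + 24/91 = 218/455

P = 218/455 ≈ 0.4791


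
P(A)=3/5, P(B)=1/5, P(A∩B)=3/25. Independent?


P(A)×P(B) = 3/25
P(A∩B) = 3/25
Equal ✓ → Independent

Yes, independent


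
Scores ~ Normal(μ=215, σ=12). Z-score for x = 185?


z = (x - μ)/σ = (185 - 215)/12 = -2.5

z = -2.5


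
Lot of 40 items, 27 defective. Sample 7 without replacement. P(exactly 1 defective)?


Hypergeometric: C(27,1)×C(13,6)/C(40,7)
= 27×1716/18643560 = 297/119510

P(X=1) = 297/119510 ≈ 0.25%


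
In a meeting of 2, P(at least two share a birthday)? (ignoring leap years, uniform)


P(all different) = Π(365-i)/365 for i=0..1
= 0.997260
P(match) = 1 - 0.997260 = 0.002740

P ≈ 0.0027 ≈ 0.27%


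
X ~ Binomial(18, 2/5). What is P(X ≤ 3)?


P(X ≤ 3) = Σ P(X=i) for i=0..3
P(X=0) = 387420489/3814697265625
P(X=1) = 4649045868/3814697265625
P(X=2) = 26344593252/3814697265625
P(X=3) = 93669664896/3814697265625
Sum = 25010144901/762939453125

P(X ≤ 3) = 25010144901/762939453125 ≈ 3.28%


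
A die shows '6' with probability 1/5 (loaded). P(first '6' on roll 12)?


Geometric: P(X=12) = (1-p)^(k-1)×p = (4/5)^11×1/5 = 4194304/244140625

P(X=12) = 4194304/244140625 ≈ 1.72%


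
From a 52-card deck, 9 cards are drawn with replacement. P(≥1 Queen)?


P(not a Queen) = 48/52 = 12/13
P(none in 9 draws) = (12/13)^9 = 5159780352/10604499373
P(≥1 Queen) = 1 - 5159780352/10604499373 = 5444719021/10604499373

P = 5444719021/10604499373 ≈ 51.34%


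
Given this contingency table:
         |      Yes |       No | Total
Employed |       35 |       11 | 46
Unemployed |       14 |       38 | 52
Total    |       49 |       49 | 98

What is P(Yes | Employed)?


P(Yes | Employed) = 35/(35+11) = 35/46

P(Yes|Employed) = 35/46 ≈ 76.09%


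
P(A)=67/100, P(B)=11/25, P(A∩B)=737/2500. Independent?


P(A)×P(B) = 737/2500
P(A∩B) = 737/2500
Equal ✓ → Independent

Yes, independent


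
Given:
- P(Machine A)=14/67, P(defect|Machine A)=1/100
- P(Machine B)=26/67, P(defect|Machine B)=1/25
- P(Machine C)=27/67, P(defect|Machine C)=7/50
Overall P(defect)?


P(B) = Σ P(B|Aᵢ)×P(Aᵢ)
  1/100×14/67 = 7/3350
  1/25×26/67 = 26/1675
  7/50×27/67 = 189/3350
Sum = 124/1675

P(defect) = 124/1675 ≈ 7.40%


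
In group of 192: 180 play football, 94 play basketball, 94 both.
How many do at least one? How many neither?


|A∪B| = 180+94-94 = 180
Neither = 192-180 = 12

At least one: 180; Neither: 12


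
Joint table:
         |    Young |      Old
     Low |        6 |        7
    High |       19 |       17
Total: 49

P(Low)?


P(Low) = (6+7)/49 = 13/49

P(Low) = 13/49 ≈ 26.53%


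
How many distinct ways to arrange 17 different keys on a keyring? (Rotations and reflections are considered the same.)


Free circular arrangements: rotations and reflections both identified.
(n-1)!/2 = 16!/2 = 20922789888000/2 = 10461394944000

10461394944000


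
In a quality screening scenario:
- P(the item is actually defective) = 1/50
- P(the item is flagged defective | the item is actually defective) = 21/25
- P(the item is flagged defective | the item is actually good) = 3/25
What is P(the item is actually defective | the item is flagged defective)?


Using Bayes' theorem:
P(A|B) = P(B|A)·P(A) / P(B)

P(the item is flagged defective) = 21/25 × 1/50 + 3/25 × 49/50
= 21/1250 + 147/1250 = 84/625

P(the item is actually defective|the item is flagged defective) = (21/1250) / (84/625) = 1/8

P(the item is actually defective|the item is flagged defective) = 1/8 ≈ 12.50%


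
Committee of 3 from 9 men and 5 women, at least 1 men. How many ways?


Count by #men:
  1M,2W: C(9,1)×C(5,2)=90
  2M,1W: C(9,2)×C(5,1)=180
  3M,0W: C(9,3)×C(5,0)=84
Total = 354

354


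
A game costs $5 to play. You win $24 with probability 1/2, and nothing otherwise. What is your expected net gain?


E[gain] = (24-5)×1/2 + (-5)×1/2
= 19/2 - 5/2 = 7

Expected net gain = $7 ≈ $7.00


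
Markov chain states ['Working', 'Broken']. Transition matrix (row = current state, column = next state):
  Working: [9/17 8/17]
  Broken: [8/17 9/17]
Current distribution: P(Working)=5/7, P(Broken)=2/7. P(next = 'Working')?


P(next=Working) = Σᵢ P(now=i)×P(i→Working)
= 5/7×9/17 + 2/7×8/17
= 45/119 + 16/119 = 61/119

P = 61/119 ≈ 0.5126


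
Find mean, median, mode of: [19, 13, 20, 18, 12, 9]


Sorted: [9, 12, 13, 18, 19, 20]
Mean = 91/6
Median = 31/2
Freq: {19: 1, 13: 1, 20: 1, 18: 1, 12: 1, 9: 1}
Mode: No mode

Mean=91/6, Median=31/2, Mode=No mode


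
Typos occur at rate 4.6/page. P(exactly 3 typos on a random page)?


Poisson(λ=4.6): P(X=3) = e^(-λ)×λ^k/k!
= e^(-4.6) × 4.6^3 / 3!
≈ 0.01005183574 × 97.336 / 6 ≈ 0.163068

P(X=3) ≈ 0.163068 ≈ 16.31%


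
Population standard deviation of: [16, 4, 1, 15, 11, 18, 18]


Mean = 83/7
  (16-83/7)²=841/49
  (4-83/7)²=3025/49
  (1-83/7)²=5776/49
  (15-83/7)²=484/49
  (11-83/7)²=36/49
  (18-83/7)²=1849/49
  (18-83/7)²=1849/49
Σ(x-μ)² = 1980/7
σ² = (1980/7)/7 = 1980/49

σ = √(1980/49) ≈ 6.3567


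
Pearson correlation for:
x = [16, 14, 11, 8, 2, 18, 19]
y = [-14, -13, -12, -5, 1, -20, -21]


n=7, Σx=88, Σy=-84, Σxy=-1335, Σx²=1326, Σy²=1376
r = (7×(-1335) - 88×(-84))/√((7×1326 - 88²)(7×1376 - (-84)²))
= -1953/√(1538×2576) = -1953/√3961888 ≈ -1953/1990.4492 ≈ -0.9812

r ≈ -0.9812


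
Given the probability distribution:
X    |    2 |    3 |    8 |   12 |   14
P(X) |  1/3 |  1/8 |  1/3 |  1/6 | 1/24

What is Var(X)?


E[X] = 151/24
E[X²] = 1343/24
Var(X) = E[X²] - (E[X])² = 1343/24 - 22801/576 = 9431/576

Var(X) = 9431/576 ≈ 16.3733


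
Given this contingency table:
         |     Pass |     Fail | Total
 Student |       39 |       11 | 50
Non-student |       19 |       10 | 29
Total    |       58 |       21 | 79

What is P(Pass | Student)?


P(Pass | Student) = 39/(39+11) = 39/50

P(Pass|Student) = 39/50 ≈ 78.00%


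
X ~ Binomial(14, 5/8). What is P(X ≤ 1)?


P(X ≤ 1) = Σ P(X=i) for i=0..1
P(X=0) = 4782969/4398046511104
P(X=1) = 55801305/2199023255552
Sum = 116385579/4398046511104

P(X ≤ 1) = 116385579/4398046511104 ≈ 0.00%


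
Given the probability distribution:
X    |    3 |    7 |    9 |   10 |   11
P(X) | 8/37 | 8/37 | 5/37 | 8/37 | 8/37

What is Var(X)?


E[X] = 293/37
E[X²] = 2637/37
Var(X) = E[X²] - (E[X])² = 2637/37 - 85849/1369 = 11720/1369

Var(X) = 11720/1369 ≈ 8.5610


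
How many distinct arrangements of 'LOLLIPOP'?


Letters: 8, freq: {'L': 3, 'O': 2, 'I': 1, 'P': 2}
8!/(3!×2!×1!×2!) = 40320/24 = 1680

1680


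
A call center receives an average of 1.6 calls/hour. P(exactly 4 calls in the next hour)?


Poisson(λ=1.6): P(X=4) = e^(-λ)×λ^k/k!
= e^(-1.6) × 1.6^4 / 4!
≈ 0.201896518 × 6.5536 / 24 ≈ 0.055131

P(X=4) ≈ 0.055131 ≈ 5.51%


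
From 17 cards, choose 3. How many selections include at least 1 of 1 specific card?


Complement: C(17,3) - C(16,3) = 680 - 560 = 120

120


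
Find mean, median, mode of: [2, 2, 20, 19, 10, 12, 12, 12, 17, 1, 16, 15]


Sorted: [1, 2, 2, 10, 12, 12, 12, 15, 16, 17, 19, 20]
Mean = 138/12 = 23/2
Median = 12
Freq: {2: 2, 20: 1, 19: 1, 10: 1, 12: 3, 17: 1, 1: 1, 16: 1, 15: 1}
Mode: [12]

Mean=23/2, Median=12, Mode=12


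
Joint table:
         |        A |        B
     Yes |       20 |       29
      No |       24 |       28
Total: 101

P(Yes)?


P(Yes) = (20+29)/101 = 49/101

P(Yes) = 49/101 ≈ 48.51%


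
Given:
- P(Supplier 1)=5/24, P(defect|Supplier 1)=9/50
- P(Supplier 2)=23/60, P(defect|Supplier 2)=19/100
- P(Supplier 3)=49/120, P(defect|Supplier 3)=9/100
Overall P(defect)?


P(B) = Σ P(B|Aᵢ)×P(Aᵢ)
  9/50×5/24 = 3/80
  19/100×23/60 = 437/6000
  9/100×49/120 = 147/4000
Sum = 353/2400

P(defect) = 353/2400 ≈ 14.71%


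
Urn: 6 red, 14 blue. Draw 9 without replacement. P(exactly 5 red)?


Hypergeometric: C(6,5)×C(14,4)/C(20,9)
= 6×1001/167960 = 231/6460

P(X=5) = 231/6460 ≈ 3.58%


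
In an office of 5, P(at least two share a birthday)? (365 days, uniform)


P(all different) = Π(365-i)/365 for i=0..4
= 0.972864
P(match) = 1 - 0.972864 = 0.027136

P ≈ 0.0271 ≈ 2.71%


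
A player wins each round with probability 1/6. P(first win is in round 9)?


Geometric: P(X=9) = (1-p)^(k-1)×p = (5/6)^8×1/6 = 390625/10077696

P(X=9) = 390625/10077696 ≈ 3.88%


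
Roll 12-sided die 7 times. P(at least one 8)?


P(no 8)^7 = (11/12)^7 = 19487171/35831808
P(≥1) = 1 - 19487171/35831808 = 16344637/35831808

P = 16344637/35831808 ≈ 45.61%


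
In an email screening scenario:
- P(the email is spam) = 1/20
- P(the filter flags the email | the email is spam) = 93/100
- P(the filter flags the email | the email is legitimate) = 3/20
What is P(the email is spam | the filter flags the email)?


Using Bayes' theorem:
P(A|B) = P(B|A)·P(A) / P(B)

P(the filter flags the email) = 93/100 × 1/20 + 3/20 × 19/20
= 93/2000 + 57/400 = 189/1000

P(the email is spam|the filter flags the email) = (93/2000) / (189/1000) = 31/126

P(the email is spam|the filter flags the email) = 31/126 ≈ 24.60%


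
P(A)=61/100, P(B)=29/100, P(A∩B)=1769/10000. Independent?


P(A)×P(B) = 1769/10000
P(A∩B) = 1769/10000
Equal ✓ → Independent

Yes, independent


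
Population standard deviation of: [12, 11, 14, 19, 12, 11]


Mean = 79/6
  (12-79/6)²=49/36
  (11-79/6)²=169/36
  (14-79/6)²=25/36
  (19-79/6)²=1225/36
  (12-79/6)²=49/36
  (11-79/6)²=169/36
Σ(x-μ)² = 281/6
σ² = (281/6)/6 = 281/36

σ = √(281/36) ≈ 2.7938


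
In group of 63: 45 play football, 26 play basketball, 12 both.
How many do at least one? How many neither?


|A∪B| = 45+26-12 = 59
Neither = 63-59 = 4

At least one: 59; Neither: 4


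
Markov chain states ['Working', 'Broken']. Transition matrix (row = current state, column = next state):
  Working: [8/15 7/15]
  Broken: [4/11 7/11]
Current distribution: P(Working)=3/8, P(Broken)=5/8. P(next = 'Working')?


P(next=Working) = Σᵢ P(now=i)×P(i→Working)
= 3/8×8/15 + 5/8×4/11
= 1/5 + 5/22 = 47/110

P = 47/110 ≈ 0.4273


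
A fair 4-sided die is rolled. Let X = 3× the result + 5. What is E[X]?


E[die] = (1+4)/2 = 5/2
E[X] = 3×5/2 + 5 = 25/2

E[X] = 25/2


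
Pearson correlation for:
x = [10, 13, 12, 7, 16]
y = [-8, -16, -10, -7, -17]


n=5, Σx=58, Σy=-58, Σxy=-729, Σx²=718, Σy²=758
r = (5×(-729) - 58×(-58))/√((5×718 - 58²)(5×758 - (-58)²))
= -281/√(226×426) = -281/√96276 ≈ -281/310.2837 ≈ -0.9056

r ≈ -0.9056


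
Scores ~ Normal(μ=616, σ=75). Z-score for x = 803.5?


z = (x - μ)/σ = (803.5 - 616)/75 = 2.5

z = 2.5


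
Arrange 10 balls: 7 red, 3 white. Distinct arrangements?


10!/(7!×3!) = 120

120


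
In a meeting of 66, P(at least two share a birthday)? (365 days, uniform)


P(all different) = Π(365-i)/365 for i=0..65
= 0.001904
P(match) = 1 - 0.001904 = 0.998096

P ≈ 0.9981 ≈ 99.81%


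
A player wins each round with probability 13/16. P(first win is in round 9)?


Geometric: P(X=9) = (1-p)^(k-1)×p = (3/16)^8×13/16 = 85293/68719476736

P(X=9) = 85293/68719476736 ≈ 0.00%


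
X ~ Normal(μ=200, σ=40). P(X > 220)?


z = (220-200)/40 = 0.5
P(X > 220) = 1 - P(Z ≤ 0.5) = 1 - 0.6915 = 0.3085

P(X > 220) ≈ 0.3085


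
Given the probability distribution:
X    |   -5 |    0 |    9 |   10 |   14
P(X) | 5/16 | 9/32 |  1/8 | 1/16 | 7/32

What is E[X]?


E[X] = Σ x·P(X=x)
= (-5)×(5/16) + (0)×(9/32) + (9)×(1/8) + (10)×(1/16) + (14)×(7/32)
= 13/4

E[X] = 13/4


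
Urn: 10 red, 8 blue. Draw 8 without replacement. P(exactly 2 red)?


Hypergeometric: C(10,2)×C(8,6)/C(18,8)
= 45×28/43758 = 70/2431

P(X=2) = 70/2431 ≈ 2.88%


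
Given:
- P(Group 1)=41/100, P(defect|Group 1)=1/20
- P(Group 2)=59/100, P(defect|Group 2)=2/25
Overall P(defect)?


P(B) = Σ P(B|Aᵢ)×P(Aᵢ)
  1/20×41/100 = 41/2000
  2/25×59/100 = 59/1250
Sum = 677/10000

P(defect) = 677/10000 ≈ 6.77%


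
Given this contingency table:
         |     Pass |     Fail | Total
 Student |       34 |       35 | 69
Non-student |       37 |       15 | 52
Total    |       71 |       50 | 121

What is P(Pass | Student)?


P(Pass | Student) = 34/(34+35) = 34/69

P(Pass|Student) = 34/69 ≈ 49.28%


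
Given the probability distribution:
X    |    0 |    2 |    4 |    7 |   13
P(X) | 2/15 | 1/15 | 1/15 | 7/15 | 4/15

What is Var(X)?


E[X] = 107/15
E[X²] = 1039/15
Var(X) = E[X²] - (E[X])² = 1039/15 - 11449/225 = 4136/225

Var(X) = 4136/225 ≈ 18.3822


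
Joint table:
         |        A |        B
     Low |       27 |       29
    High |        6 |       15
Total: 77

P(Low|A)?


P(Low|A) = 27/(27+6) = 27/33 = 9/11

P = 9/11 ≈ 81.82%


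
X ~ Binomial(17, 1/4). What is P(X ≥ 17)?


P(X ≥ 17) = Σ P(X=i) for i=17..17
P(X=17) = 1/17179869184
Sum = 1/17179869184

P(X ≥ 17) = 1/17179869184 ≈ 0.00%


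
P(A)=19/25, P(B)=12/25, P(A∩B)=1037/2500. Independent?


P(A)×P(B) = 228/625
P(A∩B) = 1037/2500
Not equal → NOT independent

No, not independent


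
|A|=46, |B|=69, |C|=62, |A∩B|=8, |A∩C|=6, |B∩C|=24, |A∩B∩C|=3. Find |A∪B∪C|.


|A∪B∪C| = 46+69+62-8-6-24+3 = 142

|A∪B∪C| = 142


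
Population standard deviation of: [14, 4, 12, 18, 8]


Mean = 56/5
  (14-56/5)²=196/25
  (4-56/5)²=1296/25
  (12-56/5)²=16/25
  (18-56/5)²=1156/25
  (8-56/5)²=256/25
Σ(x-μ)² = 584/5
σ² = (584/5)/5 = 584/25

σ = √(584/25) ≈ 4.8332


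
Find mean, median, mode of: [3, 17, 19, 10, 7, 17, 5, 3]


Sorted: [3, 3, 5, 7, 10, 17, 17, 19]
Mean = 81/8
Median = 17/2
Freq: {3: 2, 17: 2, 19: 1, 10: 1, 7: 1, 5: 1}
Mode: [3, 17]

Mean=81/8, Median=17/2, Mode=[3, 17]
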